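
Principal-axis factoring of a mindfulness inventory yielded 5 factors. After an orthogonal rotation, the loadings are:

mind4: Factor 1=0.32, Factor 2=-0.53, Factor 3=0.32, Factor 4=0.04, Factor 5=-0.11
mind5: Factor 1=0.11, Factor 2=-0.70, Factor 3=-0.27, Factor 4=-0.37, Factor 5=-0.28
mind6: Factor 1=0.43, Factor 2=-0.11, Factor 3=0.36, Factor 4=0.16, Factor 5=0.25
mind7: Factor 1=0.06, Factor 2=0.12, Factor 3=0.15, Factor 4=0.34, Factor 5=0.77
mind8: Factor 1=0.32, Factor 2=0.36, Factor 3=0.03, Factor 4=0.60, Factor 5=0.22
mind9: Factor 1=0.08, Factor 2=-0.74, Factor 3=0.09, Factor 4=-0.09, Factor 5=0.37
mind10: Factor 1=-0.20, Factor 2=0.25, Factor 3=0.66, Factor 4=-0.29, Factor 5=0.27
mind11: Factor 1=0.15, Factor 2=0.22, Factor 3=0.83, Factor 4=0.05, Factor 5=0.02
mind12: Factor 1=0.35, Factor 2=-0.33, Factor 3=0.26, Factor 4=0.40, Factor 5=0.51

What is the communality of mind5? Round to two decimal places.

h² = 0.11² + (-0.70)² + (-0.27)² + (-0.37)² + (-0.28)² = 0.0121 + 0.4900 + 0.0729 + 0.1369 + 0.0784 = 0.7903

0.79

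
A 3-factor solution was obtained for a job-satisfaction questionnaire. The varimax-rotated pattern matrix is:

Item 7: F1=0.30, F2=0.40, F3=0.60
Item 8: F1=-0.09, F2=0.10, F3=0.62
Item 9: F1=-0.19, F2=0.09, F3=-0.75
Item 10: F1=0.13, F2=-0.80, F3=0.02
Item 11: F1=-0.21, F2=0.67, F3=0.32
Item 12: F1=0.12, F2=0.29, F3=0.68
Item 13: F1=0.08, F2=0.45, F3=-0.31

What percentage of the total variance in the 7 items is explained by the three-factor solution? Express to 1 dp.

SS loadings by factor: 0.2160, 1.5536, 1.9682; total = 3.7378.
Total variance with 7 standardized items is 7, so the solution explains 3.7378/7 = 0.5340 = 53.40%.

53.4%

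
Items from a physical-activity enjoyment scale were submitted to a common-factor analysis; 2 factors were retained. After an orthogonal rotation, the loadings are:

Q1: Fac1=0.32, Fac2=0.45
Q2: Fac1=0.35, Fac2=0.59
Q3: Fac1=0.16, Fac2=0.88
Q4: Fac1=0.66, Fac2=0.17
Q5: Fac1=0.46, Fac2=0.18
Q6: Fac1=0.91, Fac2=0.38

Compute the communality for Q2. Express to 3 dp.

h² = 0.35² + 0.59² = 0.1225 + 0.3481 = 0.4706

0.471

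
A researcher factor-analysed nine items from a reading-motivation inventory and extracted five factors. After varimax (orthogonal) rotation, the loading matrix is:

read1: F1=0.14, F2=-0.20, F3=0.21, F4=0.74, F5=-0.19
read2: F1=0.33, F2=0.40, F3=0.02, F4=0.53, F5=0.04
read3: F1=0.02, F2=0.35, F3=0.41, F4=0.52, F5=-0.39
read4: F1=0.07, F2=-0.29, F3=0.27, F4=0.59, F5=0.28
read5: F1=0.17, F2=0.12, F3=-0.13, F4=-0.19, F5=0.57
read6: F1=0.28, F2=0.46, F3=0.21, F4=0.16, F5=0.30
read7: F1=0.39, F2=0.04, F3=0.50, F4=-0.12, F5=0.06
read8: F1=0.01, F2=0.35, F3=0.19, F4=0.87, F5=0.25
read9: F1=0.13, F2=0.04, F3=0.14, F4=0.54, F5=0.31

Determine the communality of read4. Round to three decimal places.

h² = 0.07² + (-0.29)² + 0.27² + 0.59² + 0.28² = 0.0049 + 0.0841 + 0.0729 + 0.3481 + 0.0784 = 0.5884

0.588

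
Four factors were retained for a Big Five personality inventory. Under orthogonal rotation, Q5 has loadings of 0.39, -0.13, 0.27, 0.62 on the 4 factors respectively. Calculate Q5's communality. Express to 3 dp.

h² = 0.39² + (-0.13)² + 0.27² + 0.62² = 0.1521 + 0.0169 + 0.0729 + 0.3844 = 0.6263

0.626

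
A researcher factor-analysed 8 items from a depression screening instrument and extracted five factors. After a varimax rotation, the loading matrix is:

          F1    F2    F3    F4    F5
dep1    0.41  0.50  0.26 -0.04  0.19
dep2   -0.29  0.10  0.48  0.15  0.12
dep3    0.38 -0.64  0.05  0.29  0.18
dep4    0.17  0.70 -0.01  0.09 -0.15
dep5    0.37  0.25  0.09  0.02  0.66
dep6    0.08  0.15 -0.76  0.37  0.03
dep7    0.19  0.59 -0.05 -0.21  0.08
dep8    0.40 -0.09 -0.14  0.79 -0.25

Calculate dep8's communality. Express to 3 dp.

h² = 0.40² + (-0.09)² + (-0.14)² + 0.79² + (-0.25)² = 0.1600 + 0.0081 + 0.0196 + 0.6241 + 0.0625 = 0.8743

0.874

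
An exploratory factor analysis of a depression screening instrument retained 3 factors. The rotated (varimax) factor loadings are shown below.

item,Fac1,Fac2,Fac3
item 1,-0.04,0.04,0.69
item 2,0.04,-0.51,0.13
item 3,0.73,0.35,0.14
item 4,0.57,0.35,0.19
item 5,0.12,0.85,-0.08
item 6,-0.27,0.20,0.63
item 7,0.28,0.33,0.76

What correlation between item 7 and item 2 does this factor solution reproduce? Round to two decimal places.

r̂ = Σ λ_i·λ_j across factors = (0.28)(0.04) + (0.33)(-0.51) + (0.76)(0.13)
  = +0.0112 -0.1683 +0.0988 = -0.0583

-0.06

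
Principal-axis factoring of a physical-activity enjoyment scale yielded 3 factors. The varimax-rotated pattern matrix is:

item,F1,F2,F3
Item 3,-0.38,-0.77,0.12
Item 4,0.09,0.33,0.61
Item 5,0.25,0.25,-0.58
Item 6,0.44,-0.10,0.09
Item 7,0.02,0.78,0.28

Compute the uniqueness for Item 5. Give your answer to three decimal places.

h² = 0.25² + 0.25² + (-0.58)² = 0.0625 + 0.0625 + 0.3364 = 0.4614
Uniqueness u² = 1 − h² = 1 − 0.4614 = 0.5386

0.539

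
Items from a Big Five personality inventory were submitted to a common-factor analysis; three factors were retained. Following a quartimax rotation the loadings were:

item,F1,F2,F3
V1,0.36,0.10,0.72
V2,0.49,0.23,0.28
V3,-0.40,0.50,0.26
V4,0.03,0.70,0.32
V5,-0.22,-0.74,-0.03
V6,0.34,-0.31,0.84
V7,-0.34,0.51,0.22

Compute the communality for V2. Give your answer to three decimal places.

h² = 0.49² + 0.23² + 0.28² = 0.2401 + 0.0529 + 0.0784 = 0.3714

0.371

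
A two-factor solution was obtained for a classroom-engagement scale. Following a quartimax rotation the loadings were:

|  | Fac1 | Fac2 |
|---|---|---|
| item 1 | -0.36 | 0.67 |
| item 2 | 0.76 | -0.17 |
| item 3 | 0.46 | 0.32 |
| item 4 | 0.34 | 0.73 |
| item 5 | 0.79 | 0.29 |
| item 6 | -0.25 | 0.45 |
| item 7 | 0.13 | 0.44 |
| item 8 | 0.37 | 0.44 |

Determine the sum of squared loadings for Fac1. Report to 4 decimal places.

SS loadings for Fac1 = (-0.36)² + 0.76² + 0.46² + 0.34² + 0.79² + (-0.25)² + 0.13² + 0.37² = 0.1296 + 0.5776 + 0.2116 + 0.1156 + 0.6241 + 0.0625 + 0.0169 + 0.1369 = 1.8748

1.8748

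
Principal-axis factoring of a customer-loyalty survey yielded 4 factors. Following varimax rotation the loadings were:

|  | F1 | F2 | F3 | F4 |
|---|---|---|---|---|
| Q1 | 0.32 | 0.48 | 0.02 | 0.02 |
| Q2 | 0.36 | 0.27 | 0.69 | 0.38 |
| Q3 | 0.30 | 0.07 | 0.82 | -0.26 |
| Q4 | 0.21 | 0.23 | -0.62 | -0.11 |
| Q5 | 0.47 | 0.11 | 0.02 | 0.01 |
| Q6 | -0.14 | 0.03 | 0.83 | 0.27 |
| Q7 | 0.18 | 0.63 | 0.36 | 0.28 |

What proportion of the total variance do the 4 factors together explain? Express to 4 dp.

Communalities: 0.3336, 0.8230, 0.8349, 0.4935, 0.2335, 0.7823, 0.6373; Σh² = 4.1381.
Total variance with 7 standardized items is 7, so the solution explains 4.1381/7 = 0.5912.

0.5912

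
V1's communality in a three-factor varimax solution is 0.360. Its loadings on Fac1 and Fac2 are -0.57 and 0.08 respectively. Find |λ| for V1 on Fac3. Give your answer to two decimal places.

0.17

Under orthogonal rotation h² = Σλ², so λ_Fac3² = h² − (0.3313) = 0.360 − 0.3313 = 0.0287.
|λ| = √0.0287 = 0.1694.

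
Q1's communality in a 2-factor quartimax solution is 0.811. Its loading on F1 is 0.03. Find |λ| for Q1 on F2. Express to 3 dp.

Under orthogonal rotation h² = Σλ², so λ_F2² = h² − (0.0009) = 0.811 − 0.0009 = 0.8101.
|λ| = √0.8101 = 0.9001.

0.900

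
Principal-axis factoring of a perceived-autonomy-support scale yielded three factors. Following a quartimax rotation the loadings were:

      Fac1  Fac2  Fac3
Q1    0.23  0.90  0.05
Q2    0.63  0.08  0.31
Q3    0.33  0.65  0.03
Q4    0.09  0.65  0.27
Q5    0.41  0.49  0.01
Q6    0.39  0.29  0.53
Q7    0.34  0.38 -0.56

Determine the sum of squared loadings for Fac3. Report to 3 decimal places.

SS loadings for Fac3 = 0.05² + 0.31² + 0.03² + 0.27² + 0.01² + 0.53² + (-0.56)² = 0.0025 + 0.0961 + 0.0009 + 0.0729 + 0.0001 + 0.2809 + 0.3136 = 0.7670

0.767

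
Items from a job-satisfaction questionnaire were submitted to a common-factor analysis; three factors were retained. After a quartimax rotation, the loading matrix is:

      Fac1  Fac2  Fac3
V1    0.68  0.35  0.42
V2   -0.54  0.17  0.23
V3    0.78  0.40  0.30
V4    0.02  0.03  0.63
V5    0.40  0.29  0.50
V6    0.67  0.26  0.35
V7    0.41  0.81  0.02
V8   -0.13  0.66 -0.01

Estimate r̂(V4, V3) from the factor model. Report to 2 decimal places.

0.22

r̂ = Σ λ_i·λ_j across factors = (0.02)(0.78) + (0.03)(0.40) + (0.63)(0.30)
  = +0.0156 +0.0120 +0.1890 = 0.2166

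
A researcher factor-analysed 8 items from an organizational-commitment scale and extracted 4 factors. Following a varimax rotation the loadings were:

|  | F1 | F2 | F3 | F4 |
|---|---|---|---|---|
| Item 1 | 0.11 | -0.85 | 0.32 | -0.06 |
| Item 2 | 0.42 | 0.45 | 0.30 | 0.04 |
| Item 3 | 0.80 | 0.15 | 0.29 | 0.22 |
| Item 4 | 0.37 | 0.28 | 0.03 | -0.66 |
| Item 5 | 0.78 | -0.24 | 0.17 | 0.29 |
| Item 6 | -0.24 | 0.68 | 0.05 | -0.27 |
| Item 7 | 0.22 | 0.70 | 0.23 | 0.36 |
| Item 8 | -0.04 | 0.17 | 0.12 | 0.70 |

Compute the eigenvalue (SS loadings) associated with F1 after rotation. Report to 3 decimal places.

1.681

SS loadings for F1 = 0.11² + 0.42² + 0.80² + 0.37² + 0.78² + (-0.24)² + 0.22² + (-0.04)² = 0.0121 + 0.1764 + 0.6400 + 0.1369 + 0.6084 + 0.0576 + 0.0484 + 0.0016 = 1.6814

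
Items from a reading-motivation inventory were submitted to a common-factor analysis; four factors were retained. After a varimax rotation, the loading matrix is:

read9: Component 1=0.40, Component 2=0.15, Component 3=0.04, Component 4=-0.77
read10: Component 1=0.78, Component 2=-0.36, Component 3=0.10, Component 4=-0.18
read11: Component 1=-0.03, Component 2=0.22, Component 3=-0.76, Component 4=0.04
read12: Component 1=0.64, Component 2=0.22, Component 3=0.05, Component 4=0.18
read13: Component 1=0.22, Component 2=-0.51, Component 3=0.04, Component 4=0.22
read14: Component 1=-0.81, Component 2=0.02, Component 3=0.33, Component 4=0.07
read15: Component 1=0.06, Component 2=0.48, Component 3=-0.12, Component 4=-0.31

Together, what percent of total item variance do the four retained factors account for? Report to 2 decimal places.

59.32%

SS loadings by factor: 1.8870, 0.7398, 0.7166, 0.8087; total = 4.1521.
Total variance with 7 standardized items is 7, so the solution explains 4.1521/7 = 0.5932 = 59.32%.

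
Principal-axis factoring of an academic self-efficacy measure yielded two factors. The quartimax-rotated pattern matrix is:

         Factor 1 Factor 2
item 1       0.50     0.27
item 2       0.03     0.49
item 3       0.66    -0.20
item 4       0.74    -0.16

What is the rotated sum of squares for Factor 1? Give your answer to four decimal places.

SS loadings for Factor 1 = 0.50² + 0.03² + 0.66² + 0.74² = 0.2500 + 0.0009 + 0.4356 + 0.5476 = 1.2341

1.2341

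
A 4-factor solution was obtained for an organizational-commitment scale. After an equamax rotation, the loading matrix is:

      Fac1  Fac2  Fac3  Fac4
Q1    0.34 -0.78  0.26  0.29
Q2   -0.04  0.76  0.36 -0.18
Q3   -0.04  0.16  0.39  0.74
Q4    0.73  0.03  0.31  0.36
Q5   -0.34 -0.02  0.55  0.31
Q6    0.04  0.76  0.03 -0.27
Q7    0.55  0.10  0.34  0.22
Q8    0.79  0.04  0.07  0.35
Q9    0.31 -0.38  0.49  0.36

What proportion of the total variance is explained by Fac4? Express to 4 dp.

0.1404

SS loadings for Fac4 = 0.29² + (-0.18)² + 0.74² + 0.36² + 0.31² + (-0.27)² + 0.22² + 0.35² + 0.36² = 1.2632
Proportion of variance = 1.2632 / 9 = 0.1404.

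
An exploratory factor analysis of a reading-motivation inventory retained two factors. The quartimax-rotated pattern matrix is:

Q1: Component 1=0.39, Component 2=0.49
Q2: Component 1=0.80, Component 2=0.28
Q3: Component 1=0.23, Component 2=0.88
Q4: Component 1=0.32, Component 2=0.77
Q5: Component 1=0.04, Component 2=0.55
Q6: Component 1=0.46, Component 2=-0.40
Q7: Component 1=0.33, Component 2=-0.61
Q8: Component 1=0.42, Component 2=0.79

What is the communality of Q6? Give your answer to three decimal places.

0.372

h² = 0.46² + (-0.40)² = 0.2116 + 0.1600 = 0.3716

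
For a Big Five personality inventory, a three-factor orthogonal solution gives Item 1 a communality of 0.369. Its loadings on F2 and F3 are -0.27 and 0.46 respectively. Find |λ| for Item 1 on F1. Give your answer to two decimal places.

0.29

Under orthogonal rotation h² = Σλ², so λ_F1² = h² − (0.2845) = 0.369 − 0.2845 = 0.0845.
|λ| = √0.0845 = 0.2907.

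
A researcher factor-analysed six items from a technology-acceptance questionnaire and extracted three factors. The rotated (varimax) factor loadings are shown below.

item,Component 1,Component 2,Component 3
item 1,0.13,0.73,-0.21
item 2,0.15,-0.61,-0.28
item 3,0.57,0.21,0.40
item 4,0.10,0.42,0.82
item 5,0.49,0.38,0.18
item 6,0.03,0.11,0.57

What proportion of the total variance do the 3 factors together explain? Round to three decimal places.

Communalities: 0.5939, 0.4730, 0.5290, 0.8588, 0.4169, 0.3379; Σh² = 3.2095.
Total variance with 6 standardized items is 6, so the solution explains 3.2095/6 = 0.5349.

0.535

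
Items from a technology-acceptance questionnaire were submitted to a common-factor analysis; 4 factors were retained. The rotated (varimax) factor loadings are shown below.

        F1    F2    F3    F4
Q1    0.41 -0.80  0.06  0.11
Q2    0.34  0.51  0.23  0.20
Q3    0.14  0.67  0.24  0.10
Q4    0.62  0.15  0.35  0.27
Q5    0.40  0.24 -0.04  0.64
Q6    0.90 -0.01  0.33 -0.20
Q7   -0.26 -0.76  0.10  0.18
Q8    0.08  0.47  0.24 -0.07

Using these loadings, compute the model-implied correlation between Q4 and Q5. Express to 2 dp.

r̂ = Σ λ_i·λ_j across factors = (0.62)(0.40) + (0.15)(0.24) + (0.35)(-0.04) + (0.27)(0.64)
  = +0.2480 +0.0360 -0.0140 +0.1728 = 0.4428

0.44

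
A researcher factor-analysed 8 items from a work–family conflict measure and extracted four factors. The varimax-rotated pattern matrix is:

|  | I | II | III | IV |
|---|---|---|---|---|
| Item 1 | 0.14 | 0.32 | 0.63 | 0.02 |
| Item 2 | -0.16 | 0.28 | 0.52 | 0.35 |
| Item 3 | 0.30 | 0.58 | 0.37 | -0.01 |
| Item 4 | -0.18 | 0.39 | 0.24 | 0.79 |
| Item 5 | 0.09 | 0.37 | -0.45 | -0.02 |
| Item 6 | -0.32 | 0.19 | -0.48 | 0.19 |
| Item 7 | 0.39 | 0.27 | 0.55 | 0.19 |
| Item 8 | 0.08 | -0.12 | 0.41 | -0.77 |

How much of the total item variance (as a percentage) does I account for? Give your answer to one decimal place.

5.5%

SS loadings for I = 0.14² + (-0.16)² + 0.30² + (-0.18)² + 0.09² + (-0.32)² + 0.39² + 0.08² = 0.4366
With 8 standardized items, total variance = 8. Proportion = 0.4366/8 = 0.0546 → 5.46%.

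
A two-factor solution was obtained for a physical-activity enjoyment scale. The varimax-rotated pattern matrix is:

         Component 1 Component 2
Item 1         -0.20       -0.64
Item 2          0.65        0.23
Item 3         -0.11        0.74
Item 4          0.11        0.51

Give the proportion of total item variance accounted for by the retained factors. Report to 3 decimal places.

0.439

Communalities: 0.4496, 0.4754, 0.5597, 0.2722; Σh² = 1.7569.
Total variance with 4 standardized items is 4, so the solution explains 1.7569/4 = 0.4392.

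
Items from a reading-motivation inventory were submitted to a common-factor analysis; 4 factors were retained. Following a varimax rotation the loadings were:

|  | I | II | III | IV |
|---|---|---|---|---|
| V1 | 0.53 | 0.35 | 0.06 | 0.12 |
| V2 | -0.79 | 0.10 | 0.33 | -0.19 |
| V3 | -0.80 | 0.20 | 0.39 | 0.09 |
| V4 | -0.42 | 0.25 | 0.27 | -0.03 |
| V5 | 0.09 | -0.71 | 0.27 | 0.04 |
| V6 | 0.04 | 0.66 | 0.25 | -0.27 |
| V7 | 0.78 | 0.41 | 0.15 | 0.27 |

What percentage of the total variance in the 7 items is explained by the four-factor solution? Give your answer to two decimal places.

Communalities: 0.4214, 0.7791, 0.8402, 0.3127, 0.5867, 0.5726, 0.8719; Σh² = 4.3846.
Total variance with 7 standardized items is 7, so the solution explains 4.3846/7 = 0.6264 = 62.64%.

62.64%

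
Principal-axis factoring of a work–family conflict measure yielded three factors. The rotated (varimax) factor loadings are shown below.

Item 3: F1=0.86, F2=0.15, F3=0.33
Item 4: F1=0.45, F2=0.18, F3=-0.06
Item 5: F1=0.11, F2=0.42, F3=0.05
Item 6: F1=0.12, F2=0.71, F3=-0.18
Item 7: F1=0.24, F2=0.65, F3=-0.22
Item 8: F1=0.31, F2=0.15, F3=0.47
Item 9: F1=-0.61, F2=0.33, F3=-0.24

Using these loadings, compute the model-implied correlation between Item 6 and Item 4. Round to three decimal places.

0.193

r̂ = Σ λ_i·λ_j across factors = (0.12)(0.45) + (0.71)(0.18) + (-0.18)(-0.06)
  = +0.0540 +0.1278 +0.0108 = 0.1926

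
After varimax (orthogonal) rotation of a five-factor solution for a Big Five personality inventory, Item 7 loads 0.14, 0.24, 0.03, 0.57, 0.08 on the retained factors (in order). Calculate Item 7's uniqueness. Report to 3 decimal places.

0.591

h² = 0.14² + 0.24² + 0.03² + 0.57² + 0.08² = 0.0196 + 0.0576 + 0.0009 + 0.3249 + 0.0064 = 0.4094
Uniqueness u² = 1 − h² = 1 − 0.4094 = 0.5906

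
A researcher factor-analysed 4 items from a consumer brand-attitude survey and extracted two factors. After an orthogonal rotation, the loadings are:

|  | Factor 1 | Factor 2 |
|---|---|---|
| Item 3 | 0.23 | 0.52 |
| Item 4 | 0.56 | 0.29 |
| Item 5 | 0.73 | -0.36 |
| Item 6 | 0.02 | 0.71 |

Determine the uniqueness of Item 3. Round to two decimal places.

0.68

h² = 0.23² + 0.52² = 0.0529 + 0.2704 = 0.3233
Uniqueness u² = 1 − h² = 1 − 0.3233 = 0.6767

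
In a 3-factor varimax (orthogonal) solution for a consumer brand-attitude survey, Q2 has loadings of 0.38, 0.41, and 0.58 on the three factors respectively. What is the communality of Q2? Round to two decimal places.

h² = 0.38² + 0.41² + 0.58² = 0.1444 + 0.1681 + 0.3364 = 0.6489

0.65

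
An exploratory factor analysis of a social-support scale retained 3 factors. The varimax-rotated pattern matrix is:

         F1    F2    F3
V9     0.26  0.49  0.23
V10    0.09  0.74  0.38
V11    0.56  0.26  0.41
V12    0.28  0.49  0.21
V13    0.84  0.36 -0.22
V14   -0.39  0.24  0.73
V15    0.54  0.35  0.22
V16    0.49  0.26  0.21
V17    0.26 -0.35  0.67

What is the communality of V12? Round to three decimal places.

h² = 0.28² + 0.49² + 0.21² = 0.0784 + 0.2401 + 0.0441 = 0.3626

0.363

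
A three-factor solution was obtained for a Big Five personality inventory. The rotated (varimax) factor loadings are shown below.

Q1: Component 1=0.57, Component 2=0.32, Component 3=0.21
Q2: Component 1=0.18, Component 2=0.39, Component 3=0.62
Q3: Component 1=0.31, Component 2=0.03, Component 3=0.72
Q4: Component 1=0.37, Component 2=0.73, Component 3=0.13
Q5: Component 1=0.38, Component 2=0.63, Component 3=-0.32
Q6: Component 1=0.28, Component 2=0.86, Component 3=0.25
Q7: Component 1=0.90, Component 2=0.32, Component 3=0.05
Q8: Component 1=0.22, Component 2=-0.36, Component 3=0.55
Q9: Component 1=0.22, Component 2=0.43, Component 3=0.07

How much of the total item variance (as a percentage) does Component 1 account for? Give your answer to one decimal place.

SS loadings for Component 1 = 0.57² + 0.18² + 0.31² + 0.37² + 0.38² + 0.28² + 0.90² + 0.22² + 0.22² = 1.7199
With 9 standardized items, total variance = 9. Proportion = 1.7199/9 = 0.1911 → 19.11%.

19.1%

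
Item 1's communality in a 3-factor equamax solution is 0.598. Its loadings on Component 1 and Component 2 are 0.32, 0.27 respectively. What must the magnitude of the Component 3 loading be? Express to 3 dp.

Under orthogonal rotation h² = Σλ², so λ_Component 3² = h² − (0.1753) = 0.598 − 0.1753 = 0.4227.
|λ| = √0.4227 = 0.6502.

0.650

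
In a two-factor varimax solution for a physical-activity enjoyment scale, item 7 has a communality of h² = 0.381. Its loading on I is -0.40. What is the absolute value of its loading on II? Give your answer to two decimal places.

0.47

Under orthogonal rotation h² = Σλ², so λ_II² = h² − (0.1600) = 0.381 − 0.1600 = 0.2210.
|λ| = √0.2210 = 0.4701.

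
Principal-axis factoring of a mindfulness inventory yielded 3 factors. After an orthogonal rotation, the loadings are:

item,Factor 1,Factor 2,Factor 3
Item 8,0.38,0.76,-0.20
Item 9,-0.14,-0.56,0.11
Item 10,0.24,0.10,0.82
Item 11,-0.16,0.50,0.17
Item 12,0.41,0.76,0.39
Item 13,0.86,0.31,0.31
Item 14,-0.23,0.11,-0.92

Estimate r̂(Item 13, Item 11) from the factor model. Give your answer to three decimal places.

r̂ = Σ λ_i·λ_j across factors = (0.86)(-0.16) + (0.31)(0.50) + (0.31)(0.17)
  = -0.1376 +0.1550 +0.0527 = 0.0701

0.070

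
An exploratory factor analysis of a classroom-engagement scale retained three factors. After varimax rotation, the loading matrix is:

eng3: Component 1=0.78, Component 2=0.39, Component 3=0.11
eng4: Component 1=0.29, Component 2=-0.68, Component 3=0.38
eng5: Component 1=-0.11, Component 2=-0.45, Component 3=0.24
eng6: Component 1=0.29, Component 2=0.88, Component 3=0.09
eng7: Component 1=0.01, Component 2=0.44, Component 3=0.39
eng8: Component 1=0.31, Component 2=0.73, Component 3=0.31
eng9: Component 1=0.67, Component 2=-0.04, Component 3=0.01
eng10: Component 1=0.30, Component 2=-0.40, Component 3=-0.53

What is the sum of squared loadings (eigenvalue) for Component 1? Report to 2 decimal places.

1.42

SS loadings for Component 1 = 0.78² + 0.29² + (-0.11)² + 0.29² + 0.01² + 0.31² + 0.67² + 0.30² = 0.6084 + 0.0841 + 0.0121 + 0.0841 + 0.0001 + 0.0961 + 0.4489 + 0.0900 = 1.4238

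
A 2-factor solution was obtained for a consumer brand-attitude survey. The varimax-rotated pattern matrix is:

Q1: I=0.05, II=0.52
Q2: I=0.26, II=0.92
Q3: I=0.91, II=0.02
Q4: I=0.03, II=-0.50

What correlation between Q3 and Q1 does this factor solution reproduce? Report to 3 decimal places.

r̂ = Σ λ_i·λ_j across factors = (0.91)(0.05) + (0.02)(0.52)
  = +0.0455 +0.0104 = 0.0559

0.056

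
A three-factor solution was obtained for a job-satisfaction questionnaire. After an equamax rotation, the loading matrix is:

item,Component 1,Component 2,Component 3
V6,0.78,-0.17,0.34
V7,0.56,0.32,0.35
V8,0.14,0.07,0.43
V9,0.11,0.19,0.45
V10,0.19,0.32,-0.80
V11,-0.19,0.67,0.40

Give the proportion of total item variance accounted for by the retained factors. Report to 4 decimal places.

0.5292

SS loadings by factor: 1.0259, 0.7236, 1.4255; total = 3.1750.
Total variance with 6 standardized items is 6, so the solution explains 3.1750/6 = 0.5292.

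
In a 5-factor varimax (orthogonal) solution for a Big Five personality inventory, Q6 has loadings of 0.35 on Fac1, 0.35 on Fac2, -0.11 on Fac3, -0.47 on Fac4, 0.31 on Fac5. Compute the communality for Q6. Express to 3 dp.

0.574

h² = 0.35² + 0.35² + (-0.11)² + (-0.47)² + 0.31² = 0.1225 + 0.1225 + 0.0121 + 0.2209 + 0.0961 = 0.5741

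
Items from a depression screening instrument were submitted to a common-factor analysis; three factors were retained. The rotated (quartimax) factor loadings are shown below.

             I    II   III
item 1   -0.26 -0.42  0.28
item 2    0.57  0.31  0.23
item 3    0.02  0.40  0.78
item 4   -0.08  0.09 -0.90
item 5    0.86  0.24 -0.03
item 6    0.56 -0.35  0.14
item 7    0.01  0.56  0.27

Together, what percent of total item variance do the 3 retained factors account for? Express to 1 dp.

SS loadings by factor: 1.4526, 0.9343, 1.6431; total = 4.0300.
Total variance with 7 standardized items is 7, so the solution explains 4.0300/7 = 0.5757 = 57.57%.

57.6%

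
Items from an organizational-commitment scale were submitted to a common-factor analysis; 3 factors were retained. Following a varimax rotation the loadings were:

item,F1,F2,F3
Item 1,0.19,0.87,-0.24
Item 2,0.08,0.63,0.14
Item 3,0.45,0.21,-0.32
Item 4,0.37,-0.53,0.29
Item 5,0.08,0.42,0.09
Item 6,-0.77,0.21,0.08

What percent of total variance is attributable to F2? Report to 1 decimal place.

28.3%

SS loadings for F2 = 0.87² + 0.63² + 0.21² + (-0.53)² + 0.42² + 0.21² = 1.6993
With 6 standardized items, total variance = 6. Proportion = 1.6993/6 = 0.2832 → 28.32%.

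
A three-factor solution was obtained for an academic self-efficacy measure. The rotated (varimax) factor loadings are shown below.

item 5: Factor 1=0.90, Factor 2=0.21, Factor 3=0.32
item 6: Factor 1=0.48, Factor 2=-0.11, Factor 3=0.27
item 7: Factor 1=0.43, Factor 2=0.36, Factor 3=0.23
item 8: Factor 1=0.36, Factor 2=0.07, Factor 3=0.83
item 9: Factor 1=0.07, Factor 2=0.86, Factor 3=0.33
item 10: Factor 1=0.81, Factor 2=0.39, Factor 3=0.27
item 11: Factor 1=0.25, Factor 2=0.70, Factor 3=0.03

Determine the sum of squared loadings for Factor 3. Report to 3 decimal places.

SS loadings for Factor 3 = 0.32² + 0.27² + 0.23² + 0.83² + 0.33² + 0.27² + 0.03² = 0.1024 + 0.0729 + 0.0529 + 0.6889 + 0.1089 + 0.0729 + 0.0009 = 1.0998

1.100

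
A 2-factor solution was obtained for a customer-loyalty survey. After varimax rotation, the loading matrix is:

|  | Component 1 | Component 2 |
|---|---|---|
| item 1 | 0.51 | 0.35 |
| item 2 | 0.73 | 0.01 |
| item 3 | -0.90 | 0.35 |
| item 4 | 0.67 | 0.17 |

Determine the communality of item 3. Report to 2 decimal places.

h² = (-0.90)² + 0.35² = 0.8100 + 0.1225 = 0.9325

0.93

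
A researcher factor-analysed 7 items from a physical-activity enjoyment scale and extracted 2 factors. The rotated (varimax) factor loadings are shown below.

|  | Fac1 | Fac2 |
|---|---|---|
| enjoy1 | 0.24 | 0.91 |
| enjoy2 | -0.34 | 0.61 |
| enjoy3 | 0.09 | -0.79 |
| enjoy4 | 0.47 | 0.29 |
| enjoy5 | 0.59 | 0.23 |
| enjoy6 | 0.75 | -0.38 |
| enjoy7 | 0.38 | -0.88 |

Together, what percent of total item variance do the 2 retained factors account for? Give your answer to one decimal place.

Communalities: 0.8857, 0.4877, 0.6322, 0.3050, 0.4010, 0.7069, 0.9188; Σh² = 4.3373.
Total variance with 7 standardized items is 7, so the solution explains 4.3373/7 = 0.6196 = 61.96%.

62.0%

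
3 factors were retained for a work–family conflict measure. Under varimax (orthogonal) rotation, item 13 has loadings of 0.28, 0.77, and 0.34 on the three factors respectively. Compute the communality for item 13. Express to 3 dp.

h² = 0.28² + 0.77² + 0.34² = 0.0784 + 0.5929 + 0.1156 = 0.7869

0.787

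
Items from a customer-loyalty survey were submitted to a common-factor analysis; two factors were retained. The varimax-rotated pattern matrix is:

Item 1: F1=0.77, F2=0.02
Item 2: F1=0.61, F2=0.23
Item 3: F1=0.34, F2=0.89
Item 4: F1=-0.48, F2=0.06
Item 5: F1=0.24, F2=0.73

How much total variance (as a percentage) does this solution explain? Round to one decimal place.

55.0%

SS loadings by factor: 1.3686, 1.3819; total = 2.7505.
Total variance with 5 standardized items is 5, so the solution explains 2.7505/5 = 0.5501 = 55.01%.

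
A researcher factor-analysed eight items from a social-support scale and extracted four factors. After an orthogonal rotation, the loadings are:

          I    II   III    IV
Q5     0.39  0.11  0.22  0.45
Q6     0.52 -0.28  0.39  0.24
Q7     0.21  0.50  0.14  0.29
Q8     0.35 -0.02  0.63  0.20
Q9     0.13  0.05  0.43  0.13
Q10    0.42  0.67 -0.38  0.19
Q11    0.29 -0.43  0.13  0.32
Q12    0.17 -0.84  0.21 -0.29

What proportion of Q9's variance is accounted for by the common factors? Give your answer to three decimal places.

0.221

h² = 0.13² + 0.05² + 0.43² + 0.13² = 0.0169 + 0.0025 + 0.1849 + 0.0169 = 0.2212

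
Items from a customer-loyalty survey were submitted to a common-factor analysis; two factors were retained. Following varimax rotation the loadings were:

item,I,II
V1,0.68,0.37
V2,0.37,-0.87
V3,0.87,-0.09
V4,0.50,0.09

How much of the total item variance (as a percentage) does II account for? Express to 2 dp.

22.75%

SS loadings for II = 0.37² + (-0.87)² + (-0.09)² + 0.09² = 0.9100
With 4 standardized items, total variance = 4. Proportion = 0.9100/4 = 0.2275 → 22.75%.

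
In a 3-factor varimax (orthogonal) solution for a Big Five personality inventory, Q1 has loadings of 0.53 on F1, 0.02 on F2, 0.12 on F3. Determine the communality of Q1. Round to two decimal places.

h² = 0.53² + 0.02² + 0.12² = 0.2809 + 0.0004 + 0.0144 = 0.2957

0.30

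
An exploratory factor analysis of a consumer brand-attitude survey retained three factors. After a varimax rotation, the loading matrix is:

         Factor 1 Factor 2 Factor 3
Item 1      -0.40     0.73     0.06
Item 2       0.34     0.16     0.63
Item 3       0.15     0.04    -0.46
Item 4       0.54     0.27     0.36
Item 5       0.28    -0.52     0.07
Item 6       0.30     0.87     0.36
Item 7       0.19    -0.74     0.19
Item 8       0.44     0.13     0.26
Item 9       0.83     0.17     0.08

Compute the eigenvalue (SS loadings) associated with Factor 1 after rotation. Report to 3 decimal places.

SS loadings for Factor 1 = (-0.40)² + 0.34² + 0.15² + 0.54² + 0.28² + 0.30² + 0.19² + 0.44² + 0.83² = 0.1600 + 0.1156 + 0.0225 + 0.2916 + 0.0784 + 0.0900 + 0.0361 + 0.1936 + 0.6889 = 1.6767

1.677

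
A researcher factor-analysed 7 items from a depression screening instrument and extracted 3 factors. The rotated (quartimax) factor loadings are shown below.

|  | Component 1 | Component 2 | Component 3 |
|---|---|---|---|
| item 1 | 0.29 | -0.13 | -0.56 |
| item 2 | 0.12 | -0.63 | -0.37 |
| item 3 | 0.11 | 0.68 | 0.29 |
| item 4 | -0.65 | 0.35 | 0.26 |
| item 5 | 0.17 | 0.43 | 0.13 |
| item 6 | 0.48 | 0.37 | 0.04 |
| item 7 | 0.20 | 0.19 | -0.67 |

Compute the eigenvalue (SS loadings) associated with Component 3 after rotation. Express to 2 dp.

1.07

SS loadings for Component 3 = (-0.56)² + (-0.37)² + 0.29² + 0.26² + 0.13² + 0.04² + (-0.67)² = 0.3136 + 0.1369 + 0.0841 + 0.0676 + 0.0169 + 0.0016 + 0.4489 = 1.0696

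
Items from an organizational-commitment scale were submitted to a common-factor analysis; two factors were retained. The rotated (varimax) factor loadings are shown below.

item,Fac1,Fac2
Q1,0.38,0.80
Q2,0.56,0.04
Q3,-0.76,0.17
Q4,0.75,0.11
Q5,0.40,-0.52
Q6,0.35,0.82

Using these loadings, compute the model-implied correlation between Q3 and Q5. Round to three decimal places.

r̂ = Σ λ_i·λ_j across factors = (-0.76)(0.40) + (0.17)(-0.52)
  = -0.3040 -0.0884 = -0.3924

-0.392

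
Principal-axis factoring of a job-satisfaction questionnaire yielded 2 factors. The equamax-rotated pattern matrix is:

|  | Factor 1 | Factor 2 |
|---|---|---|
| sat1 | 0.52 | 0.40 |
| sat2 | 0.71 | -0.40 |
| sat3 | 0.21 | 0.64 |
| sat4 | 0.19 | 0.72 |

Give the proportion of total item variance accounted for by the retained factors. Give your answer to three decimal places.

Communalities: 0.4304, 0.6641, 0.4537, 0.5545; Σh² = 2.1027.
Total variance with 4 standardized items is 4, so the solution explains 2.1027/4 = 0.5257.

0.526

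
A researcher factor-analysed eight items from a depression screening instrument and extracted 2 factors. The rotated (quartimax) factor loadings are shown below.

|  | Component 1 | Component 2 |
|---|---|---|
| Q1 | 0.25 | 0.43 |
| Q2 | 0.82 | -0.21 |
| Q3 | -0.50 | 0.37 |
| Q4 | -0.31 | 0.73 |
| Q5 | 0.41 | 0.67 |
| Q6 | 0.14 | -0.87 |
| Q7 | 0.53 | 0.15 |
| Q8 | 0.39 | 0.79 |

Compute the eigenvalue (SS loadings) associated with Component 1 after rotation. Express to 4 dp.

1.7017

SS loadings for Component 1 = 0.25² + 0.82² + (-0.50)² + (-0.31)² + 0.41² + 0.14² + 0.53² + 0.39² = 0.0625 + 0.6724 + 0.2500 + 0.0961 + 0.1681 + 0.0196 + 0.2809 + 0.1521 = 1.7017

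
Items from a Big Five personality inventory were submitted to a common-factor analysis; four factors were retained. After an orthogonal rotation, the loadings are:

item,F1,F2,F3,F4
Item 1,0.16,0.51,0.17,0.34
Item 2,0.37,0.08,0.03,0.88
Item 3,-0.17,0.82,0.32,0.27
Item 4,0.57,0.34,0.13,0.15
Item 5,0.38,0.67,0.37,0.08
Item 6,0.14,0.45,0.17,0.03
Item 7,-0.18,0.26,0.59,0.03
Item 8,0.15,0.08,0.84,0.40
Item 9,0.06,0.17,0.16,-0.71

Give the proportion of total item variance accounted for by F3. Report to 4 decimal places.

0.1549

SS loadings for F3 = 0.17² + 0.03² + 0.32² + 0.13² + 0.37² + 0.17² + 0.59² + 0.84² + 0.16² = 1.3942
Proportion of variance = 1.3942 / 9 = 0.1549.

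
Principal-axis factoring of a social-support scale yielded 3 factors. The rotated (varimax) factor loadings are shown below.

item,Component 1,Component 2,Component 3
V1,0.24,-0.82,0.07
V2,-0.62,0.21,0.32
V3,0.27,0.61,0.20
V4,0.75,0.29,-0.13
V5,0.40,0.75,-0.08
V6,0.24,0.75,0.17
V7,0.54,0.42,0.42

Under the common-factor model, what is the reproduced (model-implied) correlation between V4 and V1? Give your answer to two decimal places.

r̂ = Σ λ_i·λ_j across factors = (0.75)(0.24) + (0.29)(-0.82) + (-0.13)(0.07)
  = +0.1800 -0.2378 -0.0091 = -0.0669

-0.07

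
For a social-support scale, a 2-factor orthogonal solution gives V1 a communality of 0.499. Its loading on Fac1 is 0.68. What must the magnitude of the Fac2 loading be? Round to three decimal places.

0.191

Under orthogonal rotation h² = Σλ², so λ_Fac2² = h² − (0.4624) = 0.499 − 0.4624 = 0.0366.
|λ| = √0.0366 = 0.1913.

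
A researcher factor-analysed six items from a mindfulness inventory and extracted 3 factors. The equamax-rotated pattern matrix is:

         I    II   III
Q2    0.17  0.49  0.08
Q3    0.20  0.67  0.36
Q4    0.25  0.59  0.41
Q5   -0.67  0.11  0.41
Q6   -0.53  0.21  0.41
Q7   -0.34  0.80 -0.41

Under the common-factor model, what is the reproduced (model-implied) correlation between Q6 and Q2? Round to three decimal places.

0.046

r̂ = Σ λ_i·λ_j across factors = (-0.53)(0.17) + (0.21)(0.49) + (0.41)(0.08)
  = -0.0901 +0.1029 +0.0328 = 0.0456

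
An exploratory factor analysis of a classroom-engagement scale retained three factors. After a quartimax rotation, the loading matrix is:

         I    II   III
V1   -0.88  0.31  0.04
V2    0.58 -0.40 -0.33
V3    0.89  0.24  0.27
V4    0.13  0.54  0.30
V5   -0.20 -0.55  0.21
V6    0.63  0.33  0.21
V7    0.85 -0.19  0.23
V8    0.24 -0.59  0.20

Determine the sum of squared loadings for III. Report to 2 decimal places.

SS loadings for III = 0.04² + (-0.33)² + 0.27² + 0.30² + 0.21² + 0.21² + 0.23² + 0.20² = 0.0016 + 0.1089 + 0.0729 + 0.0900 + 0.0441 + 0.0441 + 0.0529 + 0.0400 = 0.4545

0.45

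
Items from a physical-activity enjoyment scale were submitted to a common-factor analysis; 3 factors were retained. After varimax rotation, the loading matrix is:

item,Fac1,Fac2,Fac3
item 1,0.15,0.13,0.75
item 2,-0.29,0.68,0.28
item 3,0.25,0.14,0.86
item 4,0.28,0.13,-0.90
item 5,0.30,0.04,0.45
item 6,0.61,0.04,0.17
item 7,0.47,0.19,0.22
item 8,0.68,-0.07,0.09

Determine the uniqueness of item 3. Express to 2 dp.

0.18

h² = 0.25² + 0.14² + 0.86² = 0.0625 + 0.0196 + 0.7396 = 0.8217
Uniqueness u² = 1 − h² = 1 − 0.8217 = 0.1783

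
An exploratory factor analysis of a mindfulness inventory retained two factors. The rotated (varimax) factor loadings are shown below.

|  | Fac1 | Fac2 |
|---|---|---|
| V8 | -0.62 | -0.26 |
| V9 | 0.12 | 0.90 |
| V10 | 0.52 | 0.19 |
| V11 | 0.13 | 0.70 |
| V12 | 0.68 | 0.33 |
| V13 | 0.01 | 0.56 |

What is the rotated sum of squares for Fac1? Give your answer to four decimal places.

1.1486

SS loadings for Fac1 = (-0.62)² + 0.12² + 0.52² + 0.13² + 0.68² + 0.01² = 0.3844 + 0.0144 + 0.2704 + 0.0169 + 0.4624 + 0.0001 = 1.1486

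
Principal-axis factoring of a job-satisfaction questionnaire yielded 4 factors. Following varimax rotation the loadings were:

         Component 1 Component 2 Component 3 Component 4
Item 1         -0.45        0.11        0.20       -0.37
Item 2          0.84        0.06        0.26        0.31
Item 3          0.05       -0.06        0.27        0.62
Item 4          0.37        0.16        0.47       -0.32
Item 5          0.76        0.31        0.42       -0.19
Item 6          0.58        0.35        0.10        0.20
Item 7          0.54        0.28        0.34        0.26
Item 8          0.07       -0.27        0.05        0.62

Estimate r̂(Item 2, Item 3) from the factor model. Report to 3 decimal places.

r̂ = Σ λ_i·λ_j across factors = (0.84)(0.05) + (0.06)(-0.06) + (0.26)(0.27) + (0.31)(0.62)
  = +0.0420 -0.0036 +0.0702 +0.1922 = 0.3008

0.301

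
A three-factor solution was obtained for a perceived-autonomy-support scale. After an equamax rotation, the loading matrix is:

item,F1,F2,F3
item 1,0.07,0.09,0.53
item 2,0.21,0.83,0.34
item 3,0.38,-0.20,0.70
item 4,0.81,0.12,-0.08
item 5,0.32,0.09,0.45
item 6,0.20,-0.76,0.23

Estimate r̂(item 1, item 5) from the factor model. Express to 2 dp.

r̂ = Σ λ_i·λ_j across factors = (0.07)(0.32) + (0.09)(0.09) + (0.53)(0.45)
  = +0.0224 +0.0081 +0.2385 = 0.2690

0.27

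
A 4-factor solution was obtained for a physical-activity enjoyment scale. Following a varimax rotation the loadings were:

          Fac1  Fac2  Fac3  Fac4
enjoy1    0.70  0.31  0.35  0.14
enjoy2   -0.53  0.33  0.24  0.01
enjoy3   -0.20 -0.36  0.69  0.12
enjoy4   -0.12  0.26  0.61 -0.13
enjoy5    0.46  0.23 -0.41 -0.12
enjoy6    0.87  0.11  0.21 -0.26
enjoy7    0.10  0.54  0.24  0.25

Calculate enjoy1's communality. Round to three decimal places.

0.728

h² = 0.70² + 0.31² + 0.35² + 0.14² = 0.4900 + 0.0961 + 0.1225 + 0.0196 = 0.7282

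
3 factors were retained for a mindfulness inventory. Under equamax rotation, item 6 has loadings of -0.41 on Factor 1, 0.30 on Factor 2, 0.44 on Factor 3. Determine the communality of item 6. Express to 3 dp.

h² = (-0.41)² + 0.30² + 0.44² = 0.1681 + 0.0900 + 0.1936 = 0.4517

0.452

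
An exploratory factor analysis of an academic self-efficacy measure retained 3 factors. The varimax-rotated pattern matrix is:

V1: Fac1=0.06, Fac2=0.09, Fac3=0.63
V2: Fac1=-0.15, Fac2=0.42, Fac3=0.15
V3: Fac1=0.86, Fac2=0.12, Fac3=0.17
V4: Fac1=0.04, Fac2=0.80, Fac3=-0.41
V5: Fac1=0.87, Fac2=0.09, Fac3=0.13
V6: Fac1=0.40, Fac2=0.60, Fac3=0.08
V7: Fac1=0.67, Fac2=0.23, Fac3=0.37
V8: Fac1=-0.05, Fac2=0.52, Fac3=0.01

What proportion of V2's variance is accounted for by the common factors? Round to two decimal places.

h² = (-0.15)² + 0.42² + 0.15² = 0.0225 + 0.1764 + 0.0225 = 0.2214

0.22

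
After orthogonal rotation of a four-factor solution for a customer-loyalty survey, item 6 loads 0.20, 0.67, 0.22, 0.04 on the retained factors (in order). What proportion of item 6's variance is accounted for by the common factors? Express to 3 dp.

h² = 0.20² + 0.67² + 0.22² + 0.04² = 0.0400 + 0.4489 + 0.0484 + 0.0016 = 0.5389

0.539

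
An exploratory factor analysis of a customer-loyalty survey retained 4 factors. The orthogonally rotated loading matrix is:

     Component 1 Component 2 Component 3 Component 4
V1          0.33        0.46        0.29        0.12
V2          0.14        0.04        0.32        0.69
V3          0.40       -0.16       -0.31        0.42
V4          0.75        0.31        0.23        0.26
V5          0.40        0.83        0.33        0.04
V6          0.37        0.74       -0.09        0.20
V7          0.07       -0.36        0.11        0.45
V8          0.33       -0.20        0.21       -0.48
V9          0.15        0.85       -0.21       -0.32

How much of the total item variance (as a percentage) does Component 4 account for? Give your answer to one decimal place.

14.6%

SS loadings for Component 4 = 0.12² + 0.69² + 0.42² + 0.26² + 0.04² + 0.20² + 0.45² + (-0.48)² + (-0.32)² = 1.3114
With 9 standardized items, total variance = 9. Proportion = 1.3114/9 = 0.1457 → 14.57%.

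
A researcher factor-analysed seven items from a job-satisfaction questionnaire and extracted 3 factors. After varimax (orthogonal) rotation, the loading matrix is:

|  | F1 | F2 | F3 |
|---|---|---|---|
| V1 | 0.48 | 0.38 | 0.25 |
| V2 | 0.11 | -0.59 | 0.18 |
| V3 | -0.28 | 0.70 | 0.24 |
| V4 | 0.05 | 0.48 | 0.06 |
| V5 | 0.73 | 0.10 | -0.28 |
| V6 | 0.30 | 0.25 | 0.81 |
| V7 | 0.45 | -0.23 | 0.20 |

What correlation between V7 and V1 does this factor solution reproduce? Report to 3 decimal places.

0.179

r̂ = Σ λ_i·λ_j across factors = (0.45)(0.48) + (-0.23)(0.38) + (0.20)(0.25)
  = +0.2160 -0.0874 +0.0500 = 0.1786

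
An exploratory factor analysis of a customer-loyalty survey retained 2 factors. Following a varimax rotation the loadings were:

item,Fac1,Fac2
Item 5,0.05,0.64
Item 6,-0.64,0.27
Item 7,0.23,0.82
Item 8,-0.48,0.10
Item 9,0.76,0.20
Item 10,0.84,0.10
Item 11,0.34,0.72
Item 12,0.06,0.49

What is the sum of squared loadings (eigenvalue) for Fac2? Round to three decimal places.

1.973

SS loadings for Fac2 = 0.64² + 0.27² + 0.82² + 0.10² + 0.20² + 0.10² + 0.72² + 0.49² = 0.4096 + 0.0729 + 0.6724 + 0.0100 + 0.0400 + 0.0100 + 0.5184 + 0.2401 = 1.9734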